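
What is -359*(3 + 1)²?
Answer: -5744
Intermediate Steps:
-359*(3 + 1)² = -359*4² = -359*16 = -5744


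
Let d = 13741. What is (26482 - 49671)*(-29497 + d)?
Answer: 365365884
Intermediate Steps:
(26482 - 49671)*(-29497 + d) = (26482 - 49671)*(-29497 + 13741) = -23189*(-15756) = 365365884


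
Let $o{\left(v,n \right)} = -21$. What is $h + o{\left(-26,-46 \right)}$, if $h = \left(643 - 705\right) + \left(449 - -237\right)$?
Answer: $603$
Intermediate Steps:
$h = 624$ ($h = -62 + \left(449 + 237\right) = -62 + 686 = 624$)
$h + o{\left(-26,-46 \right)} = 624 - 21 = 603$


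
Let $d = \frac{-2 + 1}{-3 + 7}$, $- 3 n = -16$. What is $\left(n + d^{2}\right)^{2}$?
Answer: $\frac{67081}{2304} \approx 29.115$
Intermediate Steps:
$n = \frac{16}{3}$ ($n = \left(- \frac{1}{3}\right) \left(-16\right) = \frac{16}{3} \approx 5.3333$)
$d = - \frac{1}{4} \approx -0.25$
$\left(n + d^{2}\right)^{2} = \left(\frac{16}{3} + \left(- \frac{1}{4}\right)^{2}\right)^{2} = \left(\frac{16}{3} + \frac{1}{16}\right)^{2} = \left(\frac{259}{48}\right)^{2} = \frac{67081}{2304}$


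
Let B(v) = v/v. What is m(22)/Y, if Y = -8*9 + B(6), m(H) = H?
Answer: -22/71 ≈ -0.30986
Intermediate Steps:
B(v) = 1
Y = -71 (Y = -8*9 + 1 = -72 + 1 = -71)
m(22)/Y = 22/(-71) = 22*(-1/71) = -22/71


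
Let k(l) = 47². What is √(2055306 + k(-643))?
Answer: √2057515 ≈ 1434.4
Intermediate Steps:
k(l) = 2209
√(2055306 + k(-643)) = √(2055306 + 2209) = √2057515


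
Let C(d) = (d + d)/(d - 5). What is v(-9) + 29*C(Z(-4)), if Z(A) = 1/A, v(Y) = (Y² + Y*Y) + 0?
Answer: 3460/21 ≈ 164.76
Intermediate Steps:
v(Y) = 2*Y² (v(Y) = (Y² + Y²) + 0 = 2*Y² + 0 = 2*Y²)
C(d) = 2*d/(-5 + d) (C(d) = (2*d)/(-5 + d) = 2*d/(-5 + d))
v(-9) + 29*C(Z(-4)) = 2*(-9)² + 29*(2/(-4*(-5 + 1/(-4)))) = 2*81 + 29*(2*(-¼)/(-5 - ¼)) = 162 + 29*(2*(-¼)/(-21/4)) = 162 + 29*(2*(-¼)*(-4/21)) = 162 + 29*(2/21) = 162 + 58/21 = 3460/21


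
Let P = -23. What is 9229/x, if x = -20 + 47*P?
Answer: -9229/1101 ≈ -8.3824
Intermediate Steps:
x = -1101 (x = -20 + 47*(-23) = -20 - 1081 = -1101)
9229/x = 9229/(-1101) = 9229*(-1/1101) = -9229/1101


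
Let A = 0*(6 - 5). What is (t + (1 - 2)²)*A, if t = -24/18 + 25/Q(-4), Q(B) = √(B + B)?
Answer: 0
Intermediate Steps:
Q(B) = √2*√B (Q(B) = √(2*B) = √2*√B)
t = -4/3 - 25*I*√2/4 (t = -24/18 + 25/((√2*√(-4))) = -24*1/18 + 25/((√2*(2*I))) = -4/3 + 25/((2*I*√2)) = -4/3 + 25*(-I*√2/4) = -4/3 - 25*I*√2/4 ≈ -1.3333 - 8.8388*I)
A = 0 (A = 0*1 = 0)
(t + (1 - 2)²)*A = ((-4/3 - 25*I*√2/4) + (1 - 2)²)*0 = ((-4/3 - 25*I*√2/4) + (-1)²)*0 = ((-4/3 - 25*I*√2/4) + 1)*0 = (-⅓ - 25*I*√2/4)*0 = 0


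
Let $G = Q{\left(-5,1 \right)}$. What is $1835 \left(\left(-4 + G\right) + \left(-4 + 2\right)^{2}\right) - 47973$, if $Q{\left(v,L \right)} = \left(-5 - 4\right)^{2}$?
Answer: $100662$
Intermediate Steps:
$Q{\left(v,L \right)} = 81$ ($Q{\left(v,L \right)} = \left(-9\right)^{2} = 81$)
$G = 81$
$1835 \left(\left(-4 + G\right) + \left(-4 + 2\right)^{2}\right) - 47973 = 1835 \left(\left(-4 + 81\right) + \left(-4 + 2\right)^{2}\right) - 47973 = 1835 \left(77 + \left(-2\right)^{2}\right) - 47973 = 1835 \left(77 + 4\right) - 47973 = 1835 \cdot 81 - 47973 = 148635 - 47973 = 100662$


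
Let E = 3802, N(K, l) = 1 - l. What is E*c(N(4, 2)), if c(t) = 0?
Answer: 0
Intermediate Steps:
E*c(N(4, 2)) = 3802*0 = 0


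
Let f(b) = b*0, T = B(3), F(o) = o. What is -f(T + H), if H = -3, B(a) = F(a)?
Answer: 0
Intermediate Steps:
B(a) = a
T = 3
f(b) = 0
-f(T + H) = -1*0 = 0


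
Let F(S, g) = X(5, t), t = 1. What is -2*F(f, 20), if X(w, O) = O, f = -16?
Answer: -2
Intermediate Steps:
F(S, g) = 1
-2*F(f, 20) = -2*1 = -2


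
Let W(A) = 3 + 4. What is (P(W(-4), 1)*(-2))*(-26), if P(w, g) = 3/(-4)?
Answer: -39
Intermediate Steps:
W(A) = 7
P(w, g) = -3/4 (P(w, g) = 3*(-1/4) = -3/4)
(P(W(-4), 1)*(-2))*(-26) = -3/4*(-2)*(-26) = (3/2)*(-26) = -39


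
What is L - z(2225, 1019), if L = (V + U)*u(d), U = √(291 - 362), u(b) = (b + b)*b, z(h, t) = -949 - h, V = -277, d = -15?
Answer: -121476 + 450*I*√71 ≈ -1.2148e+5 + 3791.8*I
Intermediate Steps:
u(b) = 2*b² (u(b) = (2*b)*b = 2*b²)
U = I*√71 (U = √(-71) = I*√71 ≈ 8.4261*I)
L = -124650 + 450*I*√71 (L = (-277 + I*√71)*(2*(-15)²) = (-277 + I*√71)*(2*225) = (-277 + I*√71)*450 = -124650 + 450*I*√71 ≈ -1.2465e+5 + 3791.8*I)
L - z(2225, 1019) = (-124650 + 450*I*√71) - (-949 - 1*2225) = (-124650 + 450*I*√71) - (-949 - 2225) = (-124650 + 450*I*√71) - 1*(-3174) = (-124650 + 450*I*√71) + 3174 = -121476 + 450*I*√71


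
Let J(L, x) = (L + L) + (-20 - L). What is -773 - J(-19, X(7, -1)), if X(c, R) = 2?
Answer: -734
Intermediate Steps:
J(L, x) = -20 + L (J(L, x) = 2*L + (-20 - L) = -20 + L)
-773 - J(-19, X(7, -1)) = -773 - (-20 - 19) = -773 - 1*(-39) = -773 + 39 = -734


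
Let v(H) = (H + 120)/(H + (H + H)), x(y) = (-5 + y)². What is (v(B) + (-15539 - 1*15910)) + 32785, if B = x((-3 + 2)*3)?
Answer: 32087/24 ≈ 1337.0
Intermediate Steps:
B = 64 (B = (-5 + (-3 + 2)*3)² = (-5 - 1*3)² = (-5 - 3)² = (-8)² = 64)
v(H) = (120 + H)/(3*H) (v(H) = (120 + H)/(H + 2*H) = (120 + H)/((3*H)) = (120 + H)*(1/(3*H)) = (120 + H)/(3*H))
(v(B) + (-15539 - 1*15910)) + 32785 = ((⅓)*(120 + 64)/64 + (-15539 - 1*15910)) + 32785 = ((⅓)*(1/64)*184 + (-15539 - 15910)) + 32785 = (23/24 - 31449) + 32785 = -754753/24 + 32785 = 32087/24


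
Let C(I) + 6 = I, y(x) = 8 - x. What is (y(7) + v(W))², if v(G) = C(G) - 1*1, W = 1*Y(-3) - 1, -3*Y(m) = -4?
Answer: 289/9 ≈ 32.111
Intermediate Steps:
Y(m) = 4/3 (Y(m) = -⅓*(-4) = 4/3)
C(I) = -6 + I
W = ⅓ (W = 1*(4/3) - 1 = 4/3 - 1 = ⅓ ≈ 0.33333)
v(G) = -7 + G (v(G) = (-6 + G) - 1*1 = (-6 + G) - 1 = -7 + G)
(y(7) + v(W))² = ((8 - 1*7) + (-7 + ⅓))² = ((8 - 7) - 20/3)² = (1 - 20/3)² = (-17/3)² = 289/9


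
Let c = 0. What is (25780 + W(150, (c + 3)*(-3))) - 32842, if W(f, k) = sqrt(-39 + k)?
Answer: -7062 + 4*I*sqrt(3) ≈ -7062.0 + 6.9282*I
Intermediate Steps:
(25780 + W(150, (c + 3)*(-3))) - 32842 = (25780 + sqrt(-39 + (0 + 3)*(-3))) - 32842 = (25780 + sqrt(-39 + 3*(-3))) - 32842 = (25780 + sqrt(-39 - 9)) - 32842 = (25780 + sqrt(-48)) - 32842 = (25780 + 4*I*sqrt(3)) - 32842 = -7062 + 4*I*sqrt(3)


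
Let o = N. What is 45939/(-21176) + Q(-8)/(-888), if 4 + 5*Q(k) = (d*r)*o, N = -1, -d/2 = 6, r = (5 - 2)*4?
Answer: -5173345/2350536 ≈ -2.2009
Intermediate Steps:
r = 12 (r = 3*4 = 12)
d = -12 (d = -2*6 = -12)
o = -1
Q(k) = 28 (Q(k) = -⅘ + (-12*12*(-1))/5 = -⅘ + (-144*(-1))/5 = -⅘ + (⅕)*144 = -⅘ + 144/5 = 28)
45939/(-21176) + Q(-8)/(-888) = 45939/(-21176) + 28/(-888) = 45939*(-1/21176) + 28*(-1/888) = -45939/21176 - 7/222 = -5173345/2350536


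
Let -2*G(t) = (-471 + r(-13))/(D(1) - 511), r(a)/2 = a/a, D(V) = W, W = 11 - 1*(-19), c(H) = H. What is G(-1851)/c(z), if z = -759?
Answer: 469/730158 ≈ 0.00064233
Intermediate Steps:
W = 30 (W = 11 + 19 = 30)
D(V) = 30
r(a) = 2 (r(a) = 2*(a/a) = 2*1 = 2)
G(t) = -469/962 (G(t) = -(-471 + 2)/(2*(30 - 511)) = -(-469)/(2*(-481)) = -(-469)*(-1)/(2*481) = -1/2*469/481 = -469/962)
G(-1851)/c(z) = -469/962/(-759) = -469/962*(-1/759) = 469/730158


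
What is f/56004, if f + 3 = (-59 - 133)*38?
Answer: -2433/18668 ≈ -0.13033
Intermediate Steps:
f = -7299 (f = -3 + (-59 - 133)*38 = -3 - 192*38 = -3 - 7296 = -7299)
f/56004 = -7299/56004 = -7299*1/56004 = -2433/18668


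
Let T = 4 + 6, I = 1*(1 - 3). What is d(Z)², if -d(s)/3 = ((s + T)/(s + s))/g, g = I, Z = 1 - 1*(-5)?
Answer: 4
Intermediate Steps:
Z = 6 (Z = 1 + 5 = 6)
I = -2 (I = 1*(-2) = -2)
g = -2
T = 10
d(s) = 3*(10 + s)/(4*s) (d(s) = -3*(s + 10)/(s + s)/(-2) = -3*(10 + s)/((2*s))*(-1)/2 = -3*(10 + s)*(1/(2*s))*(-1)/2 = -3*(10 + s)/(2*s)*(-1)/2 = -(-3)*(10 + s)/(4*s) = 3*(10 + s)/(4*s))
d(Z)² = ((¾)*(10 + 6)/6)² = ((¾)*(⅙)*16)² = 2² = 4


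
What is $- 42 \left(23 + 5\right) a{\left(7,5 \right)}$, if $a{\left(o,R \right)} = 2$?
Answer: $-2352$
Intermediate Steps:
$- 42 \left(23 + 5\right) a{\left(7,5 \right)} = - 42 \left(23 + 5\right) 2 = \left(-42\right) 28 \cdot 2 = \left(-1176\right) 2 = -2352$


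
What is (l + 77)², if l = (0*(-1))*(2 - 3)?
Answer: 5929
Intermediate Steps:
l = 0 (l = 0*(-1) = 0)
(l + 77)² = (0 + 77)² = 77² = 5929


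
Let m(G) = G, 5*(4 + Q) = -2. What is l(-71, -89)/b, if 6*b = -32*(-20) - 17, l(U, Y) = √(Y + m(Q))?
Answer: 6*I*√2335/3115 ≈ 0.093076*I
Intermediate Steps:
Q = -22/5 (Q = -4 + (⅕)*(-2) = -4 - ⅖ = -22/5 ≈ -4.4000)
l(U, Y) = √(-22/5 + Y) (l(U, Y) = √(Y - 22/5) = √(-22/5 + Y))
b = 623/6 (b = (-32*(-20) - 17)/6 = (640 - 17)/6 = (⅙)*623 = 623/6 ≈ 103.83)
l(-71, -89)/b = (√(-110 + 25*(-89))/5)/(623/6) = (√(-110 - 2225)/5)*(6/623) = (√(-2335)/5)*(6/623) = ((I*√2335)/5)*(6/623) = (I*√2335/5)*(6/623) = 6*I*√2335/3115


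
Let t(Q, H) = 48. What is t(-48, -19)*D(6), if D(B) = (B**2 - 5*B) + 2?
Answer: 384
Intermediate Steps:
D(B) = 2 + B**2 - 5*B
t(-48, -19)*D(6) = 48*(2 + 6**2 - 5*6) = 48*(2 + 36 - 30) = 48*8 = 384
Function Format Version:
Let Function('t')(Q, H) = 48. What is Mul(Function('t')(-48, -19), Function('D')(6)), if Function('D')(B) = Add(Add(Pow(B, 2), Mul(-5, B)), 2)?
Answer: 384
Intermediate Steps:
Function('D')(B) = Add(2, Pow(B, 2), Mul(-5, B))
Mul(Function('t')(-48, -19), Function('D')(6)) = Mul(48, Add(2, Pow(6, 2), Mul(-5, 6))) = Mul(48, Add(2, 36, -30)) = Mul(48, 8) = 384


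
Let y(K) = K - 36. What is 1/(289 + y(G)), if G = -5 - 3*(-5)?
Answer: 1/263 ≈ 0.0038023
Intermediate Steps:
G = 10 (G = -5 + 15 = 10)
y(K) = -36 + K
1/(289 + y(G)) = 1/(289 + (-36 + 10)) = 1/(289 - 26) = 1/263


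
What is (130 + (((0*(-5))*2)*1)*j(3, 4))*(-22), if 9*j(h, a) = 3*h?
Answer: -2860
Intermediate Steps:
j(h, a) = h/3 (j(h, a) = (3*h)/9 = h/3)
(130 + (((0*(-5))*2)*1)*j(3, 4))*(-22) = (130 + (((0*(-5))*2)*1)*((⅓)*3))*(-22) = (130 + ((0*2)*1)*1)*(-22) = (130 + (0*1)*1)*(-22) = (130 + 0*1)*(-22) = (130 + 0)*(-22) = 130*(-22) = -2860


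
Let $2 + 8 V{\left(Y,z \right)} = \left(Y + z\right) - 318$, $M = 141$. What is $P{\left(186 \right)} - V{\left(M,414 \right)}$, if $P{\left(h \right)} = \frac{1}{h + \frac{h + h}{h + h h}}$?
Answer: $- \frac{1021593}{34784} \approx -29.37$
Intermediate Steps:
$V{\left(Y,z \right)} = -40 + \frac{Y}{8} + \frac{z}{8}$ ($V{\left(Y,z \right)} = - \frac{1}{4} + \frac{\left(Y + z\right) - 318}{8} = - \frac{1}{4} + \frac{-318 + Y + z}{8} = - \frac{1}{4} + \left(- \frac{159}{4} + \frac{Y}{8} + \frac{z}{8}\right) = -40 + \frac{Y}{8} + \frac{z}{8}$)
$P{\left(h \right)} = \frac{1}{h + \frac{2 h}{h + h^{2}}}$
$P{\left(186 \right)} - V{\left(M,414 \right)} = \frac{1 + 186}{2 + 186 + 186^{2}} - \left(-40 + \frac{1}{8} \cdot 141 + \frac{1}{8} \cdot 414\right) = \frac{1}{2 + 186 + 34596} \cdot 187 - \left(-40 + \frac{141}{8} + \frac{207}{4}\right) = \frac{1}{34784} \cdot 187 - \frac{235}{8} = \frac{187}{34784} - \frac{235}{8} = - \frac{1021593}{34784}$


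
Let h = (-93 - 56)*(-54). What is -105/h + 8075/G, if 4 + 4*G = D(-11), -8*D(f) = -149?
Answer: 77002745/34866 ≈ 2208.5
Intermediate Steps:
D(f) = 149/8 (D(f) = -⅛*(-149) = 149/8)
G = 117/32 (G = -1 + (¼)*(149/8) = -1 + 149/32 = 117/32 ≈ 3.6563)
h = 8046 (h = -149*(-54) = 8046)
-105/h + 8075/G = -105/8046 + 8075/(117/32) = -105*1/8046 + 8075*(32/117) = -35/2682 + 258400/117 = 77002745/34866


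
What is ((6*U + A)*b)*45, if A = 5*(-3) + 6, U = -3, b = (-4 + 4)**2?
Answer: 0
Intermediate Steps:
b = 0 (b = 0**2 = 0)
A = -9 (A = -15 + 6 = -9)
((6*U + A)*b)*45 = ((6*(-3) - 9)*0)*45 = ((-18 - 9)*0)*45 = -27*0*45 = 0*45 = 0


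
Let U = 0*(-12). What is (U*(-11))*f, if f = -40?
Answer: 0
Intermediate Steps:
U = 0
(U*(-11))*f = (0*(-11))*(-40) = 0*(-40) = 0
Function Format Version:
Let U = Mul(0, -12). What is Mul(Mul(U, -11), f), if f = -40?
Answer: 0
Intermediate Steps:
U = 0
Mul(Mul(U, -11), f) = Mul(Mul(0, -11), -40) = Mul(0, -40) = 0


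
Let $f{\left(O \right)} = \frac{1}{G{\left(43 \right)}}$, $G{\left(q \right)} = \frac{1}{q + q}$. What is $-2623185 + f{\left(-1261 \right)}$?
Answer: $-2623099$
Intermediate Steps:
$G{\left(q \right)} = \frac{1}{2 q}$
$f{\left(O \right)} = 86$ ($f{\left(O \right)} = \frac{1}{\frac{1}{2} \cdot \frac{1}{43}} = \frac{1}{\frac{1}{86}} = 86$)
$-2623185 + f{\left(-1261 \right)} = -2623185 + 86 = -2623099$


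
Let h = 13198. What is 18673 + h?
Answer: 31871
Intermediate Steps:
18673 + h = 18673 + 13198 = 31871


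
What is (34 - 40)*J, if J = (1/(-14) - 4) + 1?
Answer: 129/7 ≈ 18.429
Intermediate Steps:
J = -43/14 (J = (-1/14 - 4) + 1 = -57/14 + 1 = -43/14 ≈ -3.0714)
(34 - 40)*J = (34 - 40)*(-43/14) = -6*(-43/14) = 129/7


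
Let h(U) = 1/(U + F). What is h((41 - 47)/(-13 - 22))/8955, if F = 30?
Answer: 7/1891296 ≈ 3.7012e-6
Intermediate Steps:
h(U) = 1/(30 + U) (h(U) = 1/(U + 30) = 1/(30 + U))
h((41 - 47)/(-13 - 22))/8955 = 1/((30 + (41 - 47)/(-13 - 22))*8955) = (1/8955)/(30 - 6/(-35)) = (1/8955)/(30 - 6*(-1/35)) = (1/8955)/(30 + 6/35) = (1/8955)/(1056/35) = (35/1056)*(1/8955) = 7/1891296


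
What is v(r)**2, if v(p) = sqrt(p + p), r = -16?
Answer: -32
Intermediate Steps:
v(p) = sqrt(2)*sqrt(p) (v(p) = sqrt(2*p) = sqrt(2)*sqrt(p))
v(r)**2 = (sqrt(2)*sqrt(-16))**2 = (sqrt(2)*(4*I))**2 = (4*I*sqrt(2))**2 = -32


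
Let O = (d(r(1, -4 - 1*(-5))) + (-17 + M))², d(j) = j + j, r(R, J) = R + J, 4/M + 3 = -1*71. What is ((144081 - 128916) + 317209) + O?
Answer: 455253295/1369 ≈ 3.3254e+5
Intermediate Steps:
M = -2/37 (M = 4/(-3 - 1*71) = 4/(-3 - 71) = 4/(-74) = 4*(-1/74) = -2/37 ≈ -0.054054)
r(R, J) = J + R
d(j) = 2*j
O = 233289/1369 (O = (2*((-4 - 1*(-5)) + 1) + (-17 - 2/37))² = (2*((-4 + 5) + 1) - 631/37)² = (2*(1 + 1) - 631/37)² = (2*2 - 631/37)² = (4 - 631/37)² = (-483/37)² = 233289/1369 ≈ 170.41)
((144081 - 128916) + 317209) + O = ((144081 - 128916) + 317209) + 233289/1369 = (15165 + 317209) + 233289/1369 = 332374 + 233289/1369 = 455253295/1369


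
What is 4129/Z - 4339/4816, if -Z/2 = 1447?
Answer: -16221165/6968752 ≈ -2.3277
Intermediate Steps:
Z = -2894 (Z = -2*1447 = -2894)
4129/Z - 4339/4816 = 4129/(-2894) - 4339/4816 = 4129*(-1/2894) - 4339*1/4816 = -4129/2894 - 4339/4816 = -16221165/6968752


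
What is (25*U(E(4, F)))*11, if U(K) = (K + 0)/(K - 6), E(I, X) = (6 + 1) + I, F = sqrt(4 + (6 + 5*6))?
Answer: 605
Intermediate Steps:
F = 2*sqrt(10) (F = sqrt(4 + (6 + 30)) = sqrt(4 + 36) = sqrt(40) = 2*sqrt(10) ≈ 6.3246)
E(I, X) = 7 + I
U(K) = K/(-6 + K)
(25*U(E(4, F)))*11 = (25*((7 + 4)/(-6 + (7 + 4))))*11 = (25*(11/(-6 + 11)))*11 = (25*(11/5))*11 = 55*11 = 605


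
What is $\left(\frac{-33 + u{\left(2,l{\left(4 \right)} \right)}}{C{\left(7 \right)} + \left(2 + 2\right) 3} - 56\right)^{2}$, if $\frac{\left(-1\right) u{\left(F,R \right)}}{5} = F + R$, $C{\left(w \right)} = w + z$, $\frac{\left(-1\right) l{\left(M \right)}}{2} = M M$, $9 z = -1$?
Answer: $\frac{71690089}{28900} \approx 2480.6$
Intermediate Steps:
$z = - \frac{1}{9}$ ($z = \frac{1}{9} \left(-1\right) = - \frac{1}{9} \approx -0.11111$)
$l{\left(M \right)} = - 2 M^{2}$ ($l{\left(M \right)} = - 2 M M = - 2 M^{2}$)
$C{\left(w \right)} = - \frac{1}{9} + w$ ($C{\left(w \right)} = w - \frac{1}{9} = - \frac{1}{9} + w$)
$u{\left(F,R \right)} = - 5 F - 5 R$ ($u{\left(F,R \right)} = - 5 \left(F + R\right) = - 5 F - 5 R$)
$\left(\frac{-33 + u{\left(2,l{\left(4 \right)} \right)}}{C{\left(7 \right)} + \left(2 + 2\right) 3} - 56\right)^{2} = \left(\frac{-33 - \left(10 + 5 \left(- 2 \cdot 4^{2}\right)\right)}{\left(- \frac{1}{9} + 7\right) + \left(2 + 2\right) 3} - 56\right)^{2} = \left(\frac{-33 - \left(10 + 5 \left(\left(-2\right) 16\right)\right)}{\frac{62}{9} + 4 \cdot 3} - 56\right)^{2} = \left(\frac{-33 - -150}{\frac{62}{9} + 12} - 56\right)^{2} = \left(\frac{-33 + \left(-10 + 160\right)}{\frac{170}{9}} - 56\right)^{2} = \left(\left(-33 + 150\right) \frac{9}{170} - 56\right)^{2} = \left(117 \cdot \frac{9}{170} - 56\right)^{2} = \left(\frac{1053}{170} - 56\right)^{2} = \left(- \frac{8467}{170}\right)^{2} = \frac{71690089}{28900}$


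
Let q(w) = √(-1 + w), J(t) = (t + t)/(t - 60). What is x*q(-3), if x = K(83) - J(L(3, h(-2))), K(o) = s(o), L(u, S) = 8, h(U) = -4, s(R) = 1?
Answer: 34*I/13 ≈ 2.6154*I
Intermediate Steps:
J(t) = 2*t/(-60 + t) (J(t) = (2*t)/(-60 + t) = 2*t/(-60 + t))
K(o) = 1
x = 17/13 (x = 1 - 2*8/(-60 + 8) = 1 - 2*8/(-52) = 1 - 2*8*(-1)/52 = 1 - 1*(-4/13) = 1 + 4/13 = 17/13 ≈ 1.3077)
x*q(-3) = 17*√(-1 - 3)/13 = 17*√(-4)/13 = 17*(2*I)/13 = 34*I/13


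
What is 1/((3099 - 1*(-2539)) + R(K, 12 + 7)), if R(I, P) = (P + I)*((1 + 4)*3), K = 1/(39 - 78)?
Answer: 13/76994 ≈ 0.00016884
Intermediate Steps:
K = -1/39 (K = 1/(-39) = -1/39 ≈ -0.025641)
R(I, P) = 15*I + 15*P (R(I, P) = (I + P)*(5*3) = (I + P)*15 = 15*I + 15*P)
1/((3099 - 1*(-2539)) + R(K, 12 + 7)) = 1/((3099 - 1*(-2539)) + (15*(-1/39) + 15*(12 + 7))) = 1/((3099 + 2539) + (-5/13 + 15*19)) = 1/(5638 + (-5/13 + 285)) = 1/(5638 + 3700/13) = 1/(76994/13) = 13/76994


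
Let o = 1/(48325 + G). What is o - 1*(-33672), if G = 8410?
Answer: 1910380921/56735 ≈ 33672.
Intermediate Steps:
o = 1/56735 (o = 1/(48325 + 8410) = 1/56735 ≈ 1.7626e-5)
o - 1*(-33672) = 1/56735 - 1*(-33672) = 1/56735 + 33672 = 1910380921/56735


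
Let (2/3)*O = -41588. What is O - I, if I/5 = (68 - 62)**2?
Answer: -62562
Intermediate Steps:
O = -62382 (O = (3/2)*(-41588) = -62382)
I = 180 (I = 5*(68 - 62)**2 = 5*6**2 = 5*36 = 180)
O - I = -62382 - 1*180 = -62382 - 180 = -62562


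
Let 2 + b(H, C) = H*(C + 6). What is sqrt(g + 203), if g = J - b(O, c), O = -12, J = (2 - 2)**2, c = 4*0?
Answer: sqrt(277) ≈ 16.643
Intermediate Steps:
c = 0
J = 0 (J = 0**2 = 0)
b(H, C) = -2 + H*(6 + C) (b(H, C) = -2 + H*(C + 6) = -2 + H*(6 + C))
g = 74 (g = 0 - (-2 + 6*(-12) + 0*(-12)) = 0 - (-2 - 72 + 0) = 0 - 1*(-74) = 0 + 74 = 74)
sqrt(g + 203) = sqrt(74 + 203) = sqrt(277)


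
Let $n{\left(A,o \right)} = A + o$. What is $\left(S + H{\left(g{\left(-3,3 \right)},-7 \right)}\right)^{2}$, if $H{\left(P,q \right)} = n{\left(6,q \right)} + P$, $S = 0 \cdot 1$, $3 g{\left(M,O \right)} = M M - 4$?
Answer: $\frac{4}{9} \approx 0.44444$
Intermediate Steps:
$g{\left(M,O \right)} = - \frac{4}{3} + \frac{M^{2}}{3}$ ($g{\left(M,O \right)} = \frac{M M - 4}{3} = \frac{M^{2} - 4}{3} = \frac{-4 + M^{2}}{3} = - \frac{4}{3} + \frac{M^{2}}{3}$)
$S = 0$
$H{\left(P,q \right)} = 6 + P + q$ ($H{\left(P,q \right)} = \left(6 + q\right) + P = 6 + P + q$)
$\left(S + H{\left(g{\left(-3,3 \right)},-7 \right)}\right)^{2} = \left(0 - \left(\frac{7}{3} - 3\right)\right)^{2} = \left(0 + \left(6 + \left(- \frac{4}{3} + \frac{1}{3} \cdot 9\right) - 7\right)\right)^{2} = \left(0 + \left(6 + \left(- \frac{4}{3} + 3\right) - 7\right)\right)^{2} = \left(0 + \left(6 + \frac{5}{3} - 7\right)\right)^{2} = \left(0 + \frac{2}{3}\right)^{2} = \left(\frac{2}{3}\right)^{2} = \frac{4}{9}$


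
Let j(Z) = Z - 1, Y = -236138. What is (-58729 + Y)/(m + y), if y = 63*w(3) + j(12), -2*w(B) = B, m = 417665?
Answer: -589734/835163 ≈ -0.70613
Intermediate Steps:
j(Z) = -1 + Z
w(B) = -B/2
y = -167/2 (y = 63*(-1/2*3) + (-1 + 12) = 63*(-3/2) + 11 = -189/2 + 11 = -167/2 ≈ -83.500)
(-58729 + Y)/(m + y) = (-58729 - 236138)/(417665 - 167/2) = -294867/835163/2 = -294867*2/835163 = -589734/835163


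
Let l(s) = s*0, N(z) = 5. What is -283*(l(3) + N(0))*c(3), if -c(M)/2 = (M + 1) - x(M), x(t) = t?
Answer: 2830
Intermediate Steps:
l(s) = 0
c(M) = -2 (c(M) = -2*((M + 1) - M) = -2*((1 + M) - M) = -2*1 = -2)
-283*(l(3) + N(0))*c(3) = -283*(0 + 5)*(-2) = -1415*(-2) = -283*(-10) = 2830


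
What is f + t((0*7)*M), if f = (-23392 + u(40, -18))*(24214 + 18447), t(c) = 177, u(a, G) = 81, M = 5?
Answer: -994470394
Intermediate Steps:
f = -994470571 (f = (-23392 + 81)*(24214 + 18447) = -23311*42661 = -994470571)
f + t((0*7)*M) = -994470571 + 177 = -994470394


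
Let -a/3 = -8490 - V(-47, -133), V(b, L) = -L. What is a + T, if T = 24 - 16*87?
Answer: 24501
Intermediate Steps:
T = -1368 (T = 24 - 1392 = -1368)
a = 25869 (a = -3*(-8490 - (-1)*(-133)) = -3*(-8490 - 1*133) = -3*(-8490 - 133) = -3*(-8623) = 25869)
a + T = 25869 - 1368 = 24501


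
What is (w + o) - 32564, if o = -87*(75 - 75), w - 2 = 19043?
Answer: -13519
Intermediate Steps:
w = 19045 (w = 2 + 19043 = 19045)
o = 0 (o = -87*0 = 0)
(w + o) - 32564 = (19045 + 0) - 32564 = 19045 - 32564 = -13519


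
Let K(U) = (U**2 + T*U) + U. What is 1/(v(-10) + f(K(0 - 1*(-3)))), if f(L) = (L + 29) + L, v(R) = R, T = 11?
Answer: 1/109 ≈ 0.0091743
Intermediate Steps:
K(U) = U**2 + 12*U (K(U) = (U**2 + 11*U) + U = U**2 + 12*U)
f(L) = 29 + 2*L (f(L) = (29 + L) + L = 29 + 2*L)
1/(v(-10) + f(K(0 - 1*(-3)))) = 1/(-10 + (29 + 2*((0 - 1*(-3))*(12 + (0 - 1*(-3)))))) = 1/(-10 + (29 + 2*((0 + 3)*(12 + (0 + 3))))) = 1/(-10 + (29 + 2*(3*(12 + 3)))) = 1/(-10 + (29 + 2*(3*15))) = 1/(-10 + (29 + 2*45)) = 1/(-10 + (29 + 90)) = 1/(-10 + 119) = 1/109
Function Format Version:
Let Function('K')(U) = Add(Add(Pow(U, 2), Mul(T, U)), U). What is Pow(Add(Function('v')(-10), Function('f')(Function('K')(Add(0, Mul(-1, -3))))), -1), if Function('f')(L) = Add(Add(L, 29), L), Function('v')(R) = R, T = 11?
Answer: Rational(1, 109) ≈ 0.0091743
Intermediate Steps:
Function('K')(U) = Add(Pow(U, 2), Mul(12, U)) (Function('K')(U) = Add(Add(Pow(U, 2), Mul(11, U)), U) = Add(Pow(U, 2), Mul(12, U)))
Function('f')(L) = Add(29, Mul(2, L)) (Function('f')(L) = Add(Add(29, L), L) = Add(29, Mul(2, L)))
Pow(Add(Function('v')(-10), Function('f')(Function('K')(Add(0, Mul(-1, -3))))), -1) = Pow(Add(-10, Add(29, Mul(2, Mul(Add(0, Mul(-1, -3)), Add(12, Add(0, Mul(-1, -3))))))), -1) = Pow(Add(-10, Add(29, Mul(2, Mul(Add(0, 3), Add(12, Add(0, 3)))))), -1) = Pow(Add(-10, Add(29, Mul(2, Mul(3, Add(12, 3))))), -1) = Pow(Add(-10, Add(29, Mul(2, Mul(3, 15)))), -1) = Pow(Add(-10, Add(29, Mul(2, 45))), -1) = Pow(Add(-10, Add(29, 90)), -1) = Pow(Add(-10, 119), -1) = Pow(109, -1) = Rational(1, 109)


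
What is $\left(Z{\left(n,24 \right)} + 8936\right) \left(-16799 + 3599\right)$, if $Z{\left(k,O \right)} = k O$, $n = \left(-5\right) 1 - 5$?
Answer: $-114787200$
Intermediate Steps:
$n = -10$ ($n = -5 - 5 = -10$)
$Z{\left(k,O \right)} = O k$
$\left(Z{\left(n,24 \right)} + 8936\right) \left(-16799 + 3599\right) = \left(24 \left(-10\right) + 8936\right) \left(-16799 + 3599\right) = \left(-240 + 8936\right) \left(-13200\right) = 8696 \left(-13200\right) = -114787200$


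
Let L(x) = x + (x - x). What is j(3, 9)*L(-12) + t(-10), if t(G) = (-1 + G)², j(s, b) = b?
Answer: 13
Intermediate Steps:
L(x) = x (L(x) = x + 0 = x)
j(3, 9)*L(-12) + t(-10) = 9*(-12) + (-1 - 10)² = -108 + (-11)² = -108 + 121 = 13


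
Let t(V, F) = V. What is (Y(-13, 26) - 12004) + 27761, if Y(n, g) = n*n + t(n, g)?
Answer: 15913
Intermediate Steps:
Y(n, g) = n + n**2 (Y(n, g) = n*n + n = n**2 + n = n + n**2)
(Y(-13, 26) - 12004) + 27761 = (-13*(1 - 13) - 12004) + 27761 = (-13*(-12) - 12004) + 27761 = (156 - 12004) + 27761 = -11848 + 27761 = 15913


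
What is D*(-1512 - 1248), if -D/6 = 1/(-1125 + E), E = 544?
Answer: -16560/581 ≈ -28.503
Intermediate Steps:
D = 6/581 (D = -6/(-1125 + 544) = -6/(-581) = -6*(-1/581) = 6/581 ≈ 0.010327)
D*(-1512 - 1248) = 6*(-1512 - 1248)/581 = (6/581)*(-2760) = -16560/581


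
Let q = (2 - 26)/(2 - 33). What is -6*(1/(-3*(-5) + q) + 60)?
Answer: -58742/163 ≈ -360.38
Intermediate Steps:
q = 24/31 (q = -24/(-31) = -24*(-1/31) = 24/31 ≈ 0.77419)
-6*(1/(-3*(-5) + q) + 60) = -6*(1/(-3*(-5) + 24/31) + 60) = -6*(1/(15 + 24/31) + 60) = -6*(1/(489/31) + 60) = -6*(31/489 + 60) = -6*29371/489 = -58742/163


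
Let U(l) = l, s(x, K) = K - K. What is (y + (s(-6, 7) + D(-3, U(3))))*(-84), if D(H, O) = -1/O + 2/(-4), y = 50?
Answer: -4130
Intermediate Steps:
s(x, K) = 0
D(H, O) = -½ - 1/O (D(H, O) = -1/O + 2*(-¼) = -1/O - ½ = -½ - 1/O)
(y + (s(-6, 7) + D(-3, U(3))))*(-84) = (50 + (0 + (½)*(-2 - 1*3)/3))*(-84) = (50 + (0 + (½)*(⅓)*(-2 - 3)))*(-84) = (50 + (0 + (½)*(⅓)*(-5)))*(-84) = (50 + (0 - ⅚))*(-84) = (50 - ⅚)*(-84) = (295/6)*(-84) = -4130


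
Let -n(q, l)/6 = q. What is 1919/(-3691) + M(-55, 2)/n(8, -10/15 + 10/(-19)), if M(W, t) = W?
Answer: 110893/177168 ≈ 0.62592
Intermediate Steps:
n(q, l) = -6*q
1919/(-3691) + M(-55, 2)/n(8, -10/15 + 10/(-19)) = 1919/(-3691) - 55/((-6*8)) = 1919*(-1/3691) - 55/(-48) = -1919/3691 - 55*(-1/48) = -1919/3691 + 55/48 = 110893/177168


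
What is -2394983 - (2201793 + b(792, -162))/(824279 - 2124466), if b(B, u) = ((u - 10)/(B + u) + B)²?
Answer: -308979003046411064/129011055075 ≈ -2.3950e+6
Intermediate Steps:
b(B, u) = (B + (-10 + u)/(B + u))² (b(B, u) = ((-10 + u)/(B + u) + B)² = (B + (-10 + u)/(B + u))²)
-2394983 - (2201793 + b(792, -162))/(824279 - 2124466) = -2394983 - (2201793 + (-10 - 162 + 792² + 792*(-162))²/(792 - 162)²)/(824279 - 2124466) = -2394983 - (2201793 + (-10 - 162 + 627264 - 128304)²/630²)/(-1300187) = -2394983 - (2201793 + (1/396900)*498788²)*(-1)/1300187 = -2394983 - (2201793 + (1/396900)*248789468944)*(-1)/1300187 = -2394983 - (2201793 + 62197367236/99225)*(-1)/1300187 = -2394983 - 280670277661*(-1)/(99225*1300187) = -2394983 - 1*(-280670277661/129011055075) = -2394983 + 280670277661/129011055075 = -308979003046411064/129011055075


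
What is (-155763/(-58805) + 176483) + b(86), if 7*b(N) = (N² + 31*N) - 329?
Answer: 73220019111/411635 ≈ 1.7788e+5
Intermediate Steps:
b(N) = -47 + N²/7 + 31*N/7 (b(N) = ((N² + 31*N) - 329)/7 = (-329 + N² + 31*N)/7 = -47 + N²/7 + 31*N/7)
(-155763/(-58805) + 176483) + b(86) = (-155763/(-58805) + 176483) + (-47 + (⅐)*86² + (31/7)*86) = (-155763*(-1/58805) + 176483) + (-47 + (⅐)*7396 + 2666/7) = (155763/58805 + 176483) + (-47 + 7396/7 + 2666/7) = 10378238578/58805 + 9733/7 = 73220019111/411635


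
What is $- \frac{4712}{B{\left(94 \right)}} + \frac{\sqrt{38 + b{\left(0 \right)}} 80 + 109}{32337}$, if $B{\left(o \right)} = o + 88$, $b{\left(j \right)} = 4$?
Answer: $- \frac{76176053}{2942667} + \frac{80 \sqrt{42}}{32337} \approx -25.871$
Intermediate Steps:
$B{\left(o \right)} = 88 + o$
$- \frac{4712}{B{\left(94 \right)}} + \frac{\sqrt{38 + b{\left(0 \right)}} 80 + 109}{32337} = - \frac{4712}{88 + 94} + \frac{\sqrt{38 + 4} \cdot 80 + 109}{32337} = - \frac{4712}{182} + \left(\sqrt{42} \cdot 80 + 109\right) \frac{1}{32337} = \left(-4712\right) \frac{1}{182} + \left(80 \sqrt{42} + 109\right) \frac{1}{32337} = - \frac{2356}{91} + \left(109 + 80 \sqrt{42}\right) \frac{1}{32337} = - \frac{2356}{91} + \left(\frac{109}{32337} + \frac{80 \sqrt{42}}{32337}\right) = - \frac{76176053}{2942667} + \frac{80 \sqrt{42}}{32337}$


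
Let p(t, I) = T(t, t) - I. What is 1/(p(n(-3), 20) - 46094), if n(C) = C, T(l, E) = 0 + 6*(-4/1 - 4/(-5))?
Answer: -5/230666 ≈ -2.1676e-5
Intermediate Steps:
T(l, E) = -96/5 (T(l, E) = 0 + 6*(-4*1 - 4*(-1/5)) = 0 + 6*(-4 + 4/5) = 0 + 6*(-16/5) = 0 - 96/5 = -96/5)
p(t, I) = -96/5 - I
1/(p(n(-3), 20) - 46094) = 1/((-96/5 - 1*20) - 46094) = 1/((-96/5 - 20) - 46094) = 1/(-196/5 - 46094) = 1/(-230666/5) = -5/230666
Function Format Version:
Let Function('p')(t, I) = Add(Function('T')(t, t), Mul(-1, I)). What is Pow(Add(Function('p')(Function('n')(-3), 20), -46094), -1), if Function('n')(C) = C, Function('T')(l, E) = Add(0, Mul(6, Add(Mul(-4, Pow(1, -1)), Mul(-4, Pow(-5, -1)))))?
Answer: Rational(-5, 230666) ≈ -2.1676e-5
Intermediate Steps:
Function('T')(l, E) = Rational(-96, 5) (Function('T')(l, E) = Add(0, Mul(6, Add(Mul(-4, 1), Mul(-4, Rational(-1, 5))))) = Add(0, Mul(6, Add(-4, Rational(4, 5)))) = Add(0, Mul(6, Rational(-16, 5))) = Add(0, Rational(-96, 5)) = Rational(-96, 5))
Function('p')(t, I) = Add(Rational(-96, 5), Mul(-1, I))
Pow(Add(Function('p')(Function('n')(-3), 20), -46094), -1) = Pow(Add(Add(Rational(-96, 5), Mul(-1, 20)), -46094), -1) = Pow(Add(Add(Rational(-96, 5), -20), -46094), -1) = Pow(Add(Rational(-196, 5), -46094), -1) = Pow(Rational(-230666, 5), -1) = Rational(-5, 230666)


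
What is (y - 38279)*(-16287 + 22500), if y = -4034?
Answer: -262890669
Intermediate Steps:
(y - 38279)*(-16287 + 22500) = (-4034 - 38279)*(-16287 + 22500) = -42313*6213 = -262890669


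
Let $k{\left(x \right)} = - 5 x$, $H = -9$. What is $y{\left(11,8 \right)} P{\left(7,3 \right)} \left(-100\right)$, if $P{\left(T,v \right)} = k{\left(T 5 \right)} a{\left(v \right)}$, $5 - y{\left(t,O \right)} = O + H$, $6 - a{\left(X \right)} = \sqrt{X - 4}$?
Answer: $630000 - 105000 i \approx 6.3 \cdot 10^{5} - 1.05 \cdot 10^{5} i$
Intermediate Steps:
$a{\left(X \right)} = 6 - \sqrt{-4 + X}$ ($a{\left(X \right)} = 6 - \sqrt{X - 4} = 6 - \sqrt{-4 + X}$)
$y{\left(t,O \right)} = 14 - O$ ($y{\left(t,O \right)} = 5 - \left(O - 9\right) = 5 - \left(-9 + O\right) = 14 - O$)
$P{\left(T,v \right)} = - 25 T \left(6 - \sqrt{-4 + v}\right)$ ($P{\left(T,v \right)} = - 5 T 5 \left(6 - \sqrt{-4 + v}\right) = - 5 \cdot 5 T \left(6 - \sqrt{-4 + v}\right) = - 25 T \left(6 - \sqrt{-4 + v}\right)$)
$y{\left(11,8 \right)} P{\left(7,3 \right)} \left(-100\right) = \left(14 - 8\right) 25 \cdot 7 \left(-6 + \sqrt{-4 + 3}\right) \left(-100\right) = \left(14 - 8\right) 25 \cdot 7 \left(-6 + \sqrt{-1}\right) \left(-100\right) = 6 \cdot 25 \cdot 7 \left(-6 + i\right) \left(-100\right) = 6 \left(-1050 + 175 i\right) \left(-100\right) = \left(-6300 + 1050 i\right) \left(-100\right) = 630000 - 105000 i$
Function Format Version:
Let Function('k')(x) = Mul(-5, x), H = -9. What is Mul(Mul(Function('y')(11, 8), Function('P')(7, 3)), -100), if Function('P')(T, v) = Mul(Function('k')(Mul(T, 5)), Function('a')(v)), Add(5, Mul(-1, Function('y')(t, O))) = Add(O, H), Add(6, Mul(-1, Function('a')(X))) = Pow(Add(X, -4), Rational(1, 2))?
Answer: Add(630000, Mul(-105000, I)) ≈ Add(6.3000e+5, Mul(-1.0500e+5, I))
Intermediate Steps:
Function('a')(X) = Add(6, Mul(-1, Pow(Add(-4, X), Rational(1, 2)))) (Function('a')(X) = Add(6, Mul(-1, Pow(Add(X, -4), Rational(1, 2)))) = Add(6, Mul(-1, Pow(Add(-4, X), Rational(1, 2)))))
Function('y')(t, O) = Add(14, Mul(-1, O)) (Function('y')(t, O) = Add(5, Mul(-1, Add(O, -9))) = Add(5, Mul(-1, Add(-9, O))) = Add(5, Add(9, Mul(-1, O))) = Add(14, Mul(-1, O)))
Function('P')(T, v) = Mul(-25, T, Add(6, Mul(-1, Pow(Add(-4, v), Rational(1, 2))))) (Function('P')(T, v) = Mul(Mul(-5, Mul(T, 5)), Add(6, Mul(-1, Pow(Add(-4, v), Rational(1, 2))))) = Mul(Mul(-5, Mul(5, T)), Add(6, Mul(-1, Pow(Add(-4, v), Rational(1, 2))))) = Mul(Mul(-25, T), Add(6, Mul(-1, Pow(Add(-4, v), Rational(1, 2))))) = Mul(-25, T, Add(6, Mul(-1, Pow(Add(-4, v), Rational(1, 2))))))
Mul(Mul(Function('y')(11, 8), Function('P')(7, 3)), -100) = Mul(Mul(Add(14, Mul(-1, 8)), Mul(25, 7, Add(-6, Pow(Add(-4, 3), Rational(1, 2))))), -100) = Mul(Mul(Add(14, -8), Mul(25, 7, Add(-6, Pow(-1, Rational(1, 2))))), -100) = Mul(Mul(6, Mul(25, 7, Add(-6, I))), -100) = Mul(Mul(6, Add(-1050, Mul(175, I))), -100) = Mul(Add(-6300, Mul(1050, I)), -100) = Add(630000, Mul(-105000, I))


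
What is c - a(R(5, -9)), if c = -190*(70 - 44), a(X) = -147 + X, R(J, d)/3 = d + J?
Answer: -4781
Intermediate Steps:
R(J, d) = 3*J + 3*d (R(J, d) = 3*(d + J) = 3*(J + d) = 3*J + 3*d)
c = -4940 (c = -190*26 = -4940)
c - a(R(5, -9)) = -4940 - (-147 + (3*5 + 3*(-9))) = -4940 - (-147 + (15 - 27)) = -4940 - (-147 - 12) = -4940 - 1*(-159) = -4940 + 159 = -4781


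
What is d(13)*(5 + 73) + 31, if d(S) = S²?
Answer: 13213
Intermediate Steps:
d(13)*(5 + 73) + 31 = 13²*(5 + 73) + 31 = 169*78 + 31 = 13182 + 31 = 13213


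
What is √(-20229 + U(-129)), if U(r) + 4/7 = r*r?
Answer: 4*I*√10990/7 ≈ 59.905*I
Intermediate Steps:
U(r) = -4/7 + r² (U(r) = -4/7 + r*r = -4/7 + r²)
√(-20229 + U(-129)) = √(-20229 + (-4/7 + (-129)²)) = √(-20229 + (-4/7 + 16641)) = √(-20229 + 116483/7) = √(-25120/7) = 4*I*√10990/7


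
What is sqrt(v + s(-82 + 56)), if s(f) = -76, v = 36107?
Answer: sqrt(36031) ≈ 189.82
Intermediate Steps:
sqrt(v + s(-82 + 56)) = sqrt(36107 - 76) = sqrt(36031)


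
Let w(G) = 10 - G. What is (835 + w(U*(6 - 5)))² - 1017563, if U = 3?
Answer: -308599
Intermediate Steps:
(835 + w(U*(6 - 5)))² - 1017563 = (835 + (10 - 3*(6 - 5)))² - 1017563 = (835 + (10 - 3))² - 1017563 = (835 + 7)² - 1017563 = 842² - 1017563 = 708964 - 1017563 = -308599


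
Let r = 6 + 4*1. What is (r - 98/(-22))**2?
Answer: 25281/121 ≈ 208.93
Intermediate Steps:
r = 10 (r = 6 + 4 = 10)
(r - 98/(-22))**2 = (10 - 98/(-22))**2 = (10 - 98*(-1/22))**2 = (10 + 49/11)**2 = (159/11)**2 = 25281/121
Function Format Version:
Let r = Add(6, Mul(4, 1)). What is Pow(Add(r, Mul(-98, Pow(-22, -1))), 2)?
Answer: Rational(25281, 121) ≈ 208.93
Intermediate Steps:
r = 10 (r = Add(6, 4) = 10)
Pow(Add(r, Mul(-98, Pow(-22, -1))), 2) = Pow(Add(10, Mul(-98, Pow(-22, -1))), 2) = Pow(Add(10, Mul(-98, Rational(-1, 22))), 2) = Pow(Add(10, Rational(49, 11)), 2) = Pow(Rational(159, 11), 2) = Rational(25281, 121)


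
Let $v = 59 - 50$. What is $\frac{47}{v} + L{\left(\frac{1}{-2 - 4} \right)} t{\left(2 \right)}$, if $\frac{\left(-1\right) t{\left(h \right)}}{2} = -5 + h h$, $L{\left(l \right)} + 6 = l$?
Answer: $- \frac{64}{9} \approx -7.1111$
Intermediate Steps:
$L{\left(l \right)} = -6 + l$
$v = 9$ ($v = 59 - 50 = 9$)
$t{\left(h \right)} = 10 - 2 h^{2}$ ($t{\left(h \right)} = - 2 \left(-5 + h h\right) = - 2 \left(-5 + h^{2}\right) = 10 - 2 h^{2}$)
$\frac{47}{v} + L{\left(\frac{1}{-2 - 4} \right)} t{\left(2 \right)} = \frac{47}{9} + \left(-6 + \frac{1}{-2 - 4}\right) \left(10 - 2 \cdot 2^{2}\right) = 47 \cdot \frac{1}{9} + \left(-6 + \frac{1}{-6}\right) \left(10 - 8\right) = \frac{47}{9} + \left(-6 - \frac{1}{6}\right) \left(10 - 8\right) = \frac{47}{9} - \frac{37}{3} = - \frac{64}{9}$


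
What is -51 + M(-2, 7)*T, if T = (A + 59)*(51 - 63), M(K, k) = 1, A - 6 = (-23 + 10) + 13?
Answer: -831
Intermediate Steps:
A = 6 (A = 6 + ((-23 + 10) + 13) = 6 + (-13 + 13) = 6 + 0 = 6)
T = -780 (T = (6 + 59)*(51 - 63) = 65*(-12) = -780)
-51 + M(-2, 7)*T = -51 + 1*(-780) = -51 - 780 = -831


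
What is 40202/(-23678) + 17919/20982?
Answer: -69872047/82801966 ≈ -0.84385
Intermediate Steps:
40202/(-23678) + 17919/20982 = 40202*(-1/23678) + 17919*(1/20982) = -20101/11839 + 5973/6994 = -69872047/82801966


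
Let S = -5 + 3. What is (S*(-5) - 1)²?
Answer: 81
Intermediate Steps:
S = -2
(S*(-5) - 1)² = (-2*(-5) - 1)² = (10 - 1)² = 9² = 81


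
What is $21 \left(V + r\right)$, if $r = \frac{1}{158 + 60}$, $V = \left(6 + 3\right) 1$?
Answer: $\frac{41223}{218} \approx 189.1$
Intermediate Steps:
$V = 9$ ($V = 9 \cdot 1 = 9$)
$r = \frac{1}{218} \approx 0.0045872$
$21 \left(V + r\right) = 21 \left(9 + \frac{1}{218}\right) = 21 \cdot \frac{1963}{218} = \frac{41223}{218}$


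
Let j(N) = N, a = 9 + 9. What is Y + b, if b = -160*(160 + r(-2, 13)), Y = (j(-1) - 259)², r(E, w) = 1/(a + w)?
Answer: 1301840/31 ≈ 41995.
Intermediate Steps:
a = 18
r(E, w) = 1/(18 + w)
Y = 67600 (Y = (-1 - 259)² = (-260)² = 67600)
b = -793760/31 (b = -160*(160 + 1/(18 + 13)) = -160*(160 + 1/31) = -160*4961/31 = -793760/31 ≈ -25605.)
Y + b = 67600 - 793760/31 = 1301840/31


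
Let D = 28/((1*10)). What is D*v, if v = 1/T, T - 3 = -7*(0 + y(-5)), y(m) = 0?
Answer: 14/15 ≈ 0.93333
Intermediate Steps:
D = 14/5 (D = 28/10 = 28*(⅒) = 14/5 ≈ 2.8000)
T = 3 (T = 3 - 7*(0 + 0) = 3 - 7*0 = 3 + 0 = 3)
v = ⅓ (v = 1/3 = ⅓ ≈ 0.33333)
D*v = (14/5)*(⅓) = 14/15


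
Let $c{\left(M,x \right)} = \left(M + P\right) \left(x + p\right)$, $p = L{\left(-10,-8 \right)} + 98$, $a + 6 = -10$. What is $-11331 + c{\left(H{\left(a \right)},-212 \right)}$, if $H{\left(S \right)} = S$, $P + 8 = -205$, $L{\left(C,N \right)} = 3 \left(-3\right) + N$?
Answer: $18668$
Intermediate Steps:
$a = -16$ ($a = -6 - 10 = -16$)
$L{\left(C,N \right)} = -9 + N$
$P = -213$ ($P = -8 - 205 = -213$)
$p = 81$ ($p = \left(-9 - 8\right) + 98 = -17 + 98 = 81$)
$c{\left(M,x \right)} = \left(-213 + M\right) \left(81 + x\right)$ ($c{\left(M,x \right)} = \left(M - 213\right) \left(x + 81\right) = \left(-213 + M\right) \left(81 + x\right)$)
$-11331 + c{\left(H{\left(a \right)},-212 \right)} = -11331 - -29999 = -11331 + \left(-17253 + 45156 - 1296 + 3392\right) = -11331 + 29999 = 18668$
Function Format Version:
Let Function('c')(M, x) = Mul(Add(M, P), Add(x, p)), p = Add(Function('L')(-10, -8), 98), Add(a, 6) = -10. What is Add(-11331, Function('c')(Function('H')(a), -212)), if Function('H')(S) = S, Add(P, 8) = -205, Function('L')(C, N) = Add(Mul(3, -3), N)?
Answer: 18668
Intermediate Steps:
a = -16 (a = Add(-6, -10) = -16)
Function('L')(C, N) = Add(-9, N)
P = -213 (P = Add(-8, -205) = -213)
p = 81 (p = Add(Add(-9, -8), 98) = Add(-17, 98) = 81)
Function('c')(M, x) = Mul(Add(-213, M), Add(81, x)) (Function('c')(M, x) = Mul(Add(M, -213), Add(x, 81)) = Mul(Add(-213, M), Add(81, x)))
Add(-11331, Function('c')(Function('H')(a), -212)) = Add(-11331, Add(-17253, Mul(-213, -212), Mul(81, -16), Mul(-16, -212))) = Add(-11331, Add(-17253, 45156, -1296, 3392)) = Add(-11331, 29999) = 18668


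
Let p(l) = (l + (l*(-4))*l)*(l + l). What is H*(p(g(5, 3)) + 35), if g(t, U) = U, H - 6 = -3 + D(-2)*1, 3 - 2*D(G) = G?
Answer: -1793/2 ≈ -896.50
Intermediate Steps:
D(G) = 3/2 - G/2
H = 11/2 (H = 6 + (-3 + (3/2 - ½*(-2))*1) = 6 + (-3 + (3/2 + 1)*1) = 6 + (-3 + (5/2)*1) = 6 + (-3 + 5/2) = 6 - ½ = 11/2 ≈ 5.5000)
p(l) = 2*l*(l - 4*l²) (p(l) = (l + (-4*l)*l)*(2*l) = (l - 4*l²)*(2*l) = 2*l*(l - 4*l²))
H*(p(g(5, 3)) + 35) = 11*(3²*(2 - 8*3) + 35)/2 = 11*(9*(2 - 24) + 35)/2 = 11*(9*(-22) + 35)/2 = 11*(-198 + 35)/2 = (11/2)*(-163) = -1793/2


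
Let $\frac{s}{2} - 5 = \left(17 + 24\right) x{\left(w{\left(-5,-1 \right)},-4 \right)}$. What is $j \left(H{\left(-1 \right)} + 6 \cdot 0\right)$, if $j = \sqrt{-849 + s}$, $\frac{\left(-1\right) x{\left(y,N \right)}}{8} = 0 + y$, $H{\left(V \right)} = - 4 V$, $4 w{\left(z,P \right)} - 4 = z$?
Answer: $60 i \sqrt{3} \approx 103.92 i$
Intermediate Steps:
$w{\left(z,P \right)} = 1 + \frac{z}{4}$
$x{\left(y,N \right)} = - 8 y$ ($x{\left(y,N \right)} = - 8 \left(0 + y\right) = - 8 y$)
$s = 174$ ($s = 10 + 2 \left(17 + 24\right) \left(- 8 \left(1 + \frac{1}{4} \left(-5\right)\right)\right) = 10 + 2 \cdot 41 \left(- 8 \left(1 - \frac{5}{4}\right)\right) = 10 + 2 \cdot 41 \left(\left(-8\right) \left(- \frac{1}{4}\right)\right) = 10 + 2 \cdot 41 \cdot 2 = 10 + 2 \cdot 82 = 10 + 164 = 174$)
$j = 15 i \sqrt{3}$ ($j = \sqrt{-849 + 174} = \sqrt{-675} = 15 i \sqrt{3} \approx 25.981 i$)
$j \left(H{\left(-1 \right)} + 6 \cdot 0\right) = 15 i \sqrt{3} \left(\left(-4\right) \left(-1\right) + 6 \cdot 0\right) = 15 i \sqrt{3} \left(4 + 0\right) = 15 i \sqrt{3} \cdot 4 = 60 i \sqrt{3}$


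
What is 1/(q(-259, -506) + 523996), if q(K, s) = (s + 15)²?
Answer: 1/765077 ≈ 1.3071e-6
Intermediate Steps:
q(K, s) = (15 + s)²
1/(q(-259, -506) + 523996) = 1/((15 - 506)² + 523996) = 1/((-491)² + 523996) = 1/(241081 + 523996) = 1/765077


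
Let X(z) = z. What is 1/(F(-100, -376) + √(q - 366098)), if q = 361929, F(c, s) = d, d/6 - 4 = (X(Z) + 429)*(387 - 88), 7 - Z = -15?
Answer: 809118/654671942093 - I*√4169/654671942093 ≈ 1.2359e-6 - 9.8626e-11*I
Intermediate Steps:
Z = 22 (Z = 7 - 1*(-15) = 7 + 15 = 22)
d = 809118 (d = 24 + 6*((22 + 429)*(387 - 88)) = 24 + 6*(451*299) = 24 + 6*134849 = 24 + 809094 = 809118)
F(c, s) = 809118
1/(F(-100, -376) + √(q - 366098)) = 1/(809118 + √(361929 - 366098)) = 1/(809118 + √(-4169)) = 1/(809118 + I*√4169)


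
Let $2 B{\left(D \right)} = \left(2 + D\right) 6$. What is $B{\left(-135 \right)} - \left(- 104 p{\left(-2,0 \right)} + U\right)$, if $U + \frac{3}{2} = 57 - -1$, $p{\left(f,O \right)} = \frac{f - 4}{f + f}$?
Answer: $- \frac{599}{2} \approx -299.5$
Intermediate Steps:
$p{\left(f,O \right)} = \frac{-4 + f}{2 f}$
$B{\left(D \right)} = 6 + 3 D$ ($B{\left(D \right)} = \frac{\left(2 + D\right) 6}{2} = \frac{12 + 6 D}{2} = 6 + 3 D$)
$U = \frac{113}{2}$ ($U = - \frac{3}{2} + \left(57 - -1\right) = - \frac{3}{2} + \left(57 + 1\right) = - \frac{3}{2} + 58 = \frac{113}{2} \approx 56.5$)
$B{\left(-135 \right)} - \left(- 104 p{\left(-2,0 \right)} + U\right) = \left(6 + 3 \left(-135\right)\right) - \left(- 104 \frac{-4 - 2}{2 \left(-2\right)} + \frac{113}{2}\right) = \left(6 - 405\right) - \left(- 104 \cdot \frac{1}{2} \left(- \frac{1}{2}\right) \left(-6\right) + \frac{113}{2}\right) = -399 - \left(\left(-104\right) \frac{3}{2} + \frac{113}{2}\right) = -399 - \left(-156 + \frac{113}{2}\right) = -399 - - \frac{199}{2} = -399 + \frac{199}{2} = - \frac{599}{2}$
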